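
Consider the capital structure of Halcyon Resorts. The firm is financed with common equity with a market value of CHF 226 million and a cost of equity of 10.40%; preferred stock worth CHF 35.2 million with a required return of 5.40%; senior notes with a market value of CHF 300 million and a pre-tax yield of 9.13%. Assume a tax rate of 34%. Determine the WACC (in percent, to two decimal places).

7.75%

Total capital V = 226 + 35.2 + 300 = 561.2.
Equity: weight = 226/561.2 = 0.4027; cost = 10.4%.
Preferred: weight = 35.2/561.2 = 0.0627; cost = 5.4%.
Senior notes: weight = 300/561.2 = 0.5346; after-tax cost = 9.13% × (1 − 34%) = 6.0258%.
WACC = 0.4027 × 10.4000% + 0.0627 × 5.4000% + 0.5346 × 6.0258% = 7.7481%.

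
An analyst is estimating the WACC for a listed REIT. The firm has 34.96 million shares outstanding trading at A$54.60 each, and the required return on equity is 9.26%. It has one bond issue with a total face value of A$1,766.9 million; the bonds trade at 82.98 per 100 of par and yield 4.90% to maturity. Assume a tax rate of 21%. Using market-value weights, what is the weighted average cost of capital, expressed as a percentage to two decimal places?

Market value of equity E = 54.6 × 34.96m = 1908.816m. Market value of debt D = 1766.9m × 82.98/100 = 1466.17362m.
Total capital V = 1908.816 + 1466.17362 = 3374.98962.
Equity: weight = 1908.816/3374.98962 = 0.5656; cost = 9.26%.
Bonds outstanding: weight = 1466.17362/3374.98962 = 0.4344; after-tax cost = 4.9% × (1 − 21%) = 3.8710%.
WACC = 0.5656 × 9.2600% + 0.4344 × 3.8710% = 6.9189%.

6.92%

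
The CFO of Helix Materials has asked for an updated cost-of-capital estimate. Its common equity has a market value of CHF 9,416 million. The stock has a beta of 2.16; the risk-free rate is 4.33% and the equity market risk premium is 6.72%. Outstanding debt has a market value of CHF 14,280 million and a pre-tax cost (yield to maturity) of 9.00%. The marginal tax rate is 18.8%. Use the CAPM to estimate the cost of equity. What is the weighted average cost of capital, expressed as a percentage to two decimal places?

Cost of equity via CAPM: Re = 4.33% + 2.16 × 6.72% = 18.8452%.
Total capital V = 9416 + 14280 = 23696.
Equity: weight = 9416/23696 = 0.3974; cost = 18.8452%.
Debt: weight = 14280/23696 = 0.6026; after-tax cost = 9% × (1 − 18.8%) = 7.3080%.
WACC = 0.3974 × 18.8452% + 0.6026 × 7.3080% = 11.8925%.

11.89%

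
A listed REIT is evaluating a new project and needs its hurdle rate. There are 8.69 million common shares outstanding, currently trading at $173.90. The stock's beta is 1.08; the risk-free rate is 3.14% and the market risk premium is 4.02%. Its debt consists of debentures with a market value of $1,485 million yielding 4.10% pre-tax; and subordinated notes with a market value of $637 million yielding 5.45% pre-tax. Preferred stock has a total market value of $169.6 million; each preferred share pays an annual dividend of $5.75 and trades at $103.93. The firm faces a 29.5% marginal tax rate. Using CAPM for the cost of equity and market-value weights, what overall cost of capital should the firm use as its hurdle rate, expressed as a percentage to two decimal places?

Cost of equity via CAPM: Re = 3.14% + 1.08 × 4.02% = 7.4816%.
Cost of preferred: Rp = 5.75 / 103.93 = 5.5326%.
Market value of equity E = 173.9 × 8.69m = 1511.191m.
Total capital V = 1511.191 + 169.6 + 1485 + 637 = 3802.791.
Equity: weight = 1511.191/3802.791 = 0.3974; cost = 7.4816%.
Preferred: weight = 169.6/3802.791 = 0.0446; cost = 5.5326%.
Debentures: weight = 1485/3802.791 = 0.3905; after-tax cost = 4.1% × (1 − 29.5%) = 2.8905%.
Subordinated notes: weight = 637/3802.791 = 0.1675; after-tax cost = 5.45% × (1 − 29.5%) = 3.8423%.
WACC = 0.3974 × 7.4816% + 0.0446 × 5.5326% + 0.3905 × 2.8905% + 0.1675 × 3.8423% = 4.9922%.

4.99%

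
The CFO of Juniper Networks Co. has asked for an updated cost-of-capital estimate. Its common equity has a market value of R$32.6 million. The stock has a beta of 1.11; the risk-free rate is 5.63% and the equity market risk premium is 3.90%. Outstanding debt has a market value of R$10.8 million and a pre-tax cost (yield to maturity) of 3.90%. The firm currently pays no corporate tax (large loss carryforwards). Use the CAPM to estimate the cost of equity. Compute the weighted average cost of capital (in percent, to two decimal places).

Cost of equity via CAPM: Re = 5.63% + 1.11 × 3.9% = 9.9590%.
Total capital V = 32.6 + 10.8 = 43.4.
Equity: weight = 32.6/43.4 = 0.7512; cost = 9.959%.
Debt: weight = 10.8/43.4 = 0.2488; after-tax cost = 3.9% × (1 − 0%) = 3.9000%.
WACC = 0.7512 × 9.9590% + 0.2488 × 3.9000% = 8.4512%.

8.45%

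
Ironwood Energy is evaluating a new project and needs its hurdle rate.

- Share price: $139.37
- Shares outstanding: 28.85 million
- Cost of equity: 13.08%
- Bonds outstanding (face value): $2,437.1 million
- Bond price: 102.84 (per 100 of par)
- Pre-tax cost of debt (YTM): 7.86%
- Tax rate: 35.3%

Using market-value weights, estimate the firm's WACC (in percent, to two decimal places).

Market value of equity E = 139.37 × 28.85m = 4020.8245m. Market value of debt D = 2437.1m × 102.84/100 = 2506.31364m.
Total capital V = 4020.8245 + 2506.31364 = 6527.13814.
Equity: weight = 4020.8245/6527.13814 = 0.6160; cost = 13.08%.
Bonds outstanding: weight = 2506.31364/6527.13814 = 0.3840; after-tax cost = 7.86% × (1 − 35.3%) = 5.0854%.
WACC = 0.6160 × 13.0800% + 0.3840 × 5.0854% = 10.0102%.

10.01%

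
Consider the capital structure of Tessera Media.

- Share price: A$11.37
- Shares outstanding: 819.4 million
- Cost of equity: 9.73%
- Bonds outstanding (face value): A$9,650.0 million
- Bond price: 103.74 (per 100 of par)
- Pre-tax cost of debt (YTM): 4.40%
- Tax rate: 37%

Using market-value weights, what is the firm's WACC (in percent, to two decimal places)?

Market value of equity E = 11.37 × 819.4m = 9316.578m. Market value of debt D = 9650m × 103.74/100 = 10010.91m.
Total capital V = 9316.578 + 10010.91 = 19327.488.
Equity: weight = 9316.578/19327.488 = 0.4820; cost = 9.73%.
Bonds outstanding: weight = 10010.91/19327.488 = 0.5180; after-tax cost = 4.4% × (1 − 37%) = 2.7720%.
WACC = 0.4820 × 9.7300% + 0.5180 × 2.7720% = 6.1260%.

6.13%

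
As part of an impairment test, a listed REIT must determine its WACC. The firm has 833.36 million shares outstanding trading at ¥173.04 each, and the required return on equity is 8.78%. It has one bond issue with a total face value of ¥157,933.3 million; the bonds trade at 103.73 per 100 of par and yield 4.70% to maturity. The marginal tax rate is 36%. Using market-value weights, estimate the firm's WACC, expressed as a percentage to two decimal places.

5.71%

Market value of equity E = 173.04 × 833.36m = 144204.6144m. Market value of debt D = 157933.3m × 103.73/100 = 163824.21209m.
Total capital V = 144204.6144 + 163824.21209 = 308028.82649.
Equity: weight = 144204.6144/308028.82649 = 0.4682; cost = 8.78%.
Bonds outstanding: weight = 163824.21209/308028.82649 = 0.5318; after-tax cost = 4.7% × (1 − 36%) = 3.0080%.
WACC = 0.4682 × 8.7800% + 0.5318 × 3.0080% = 5.7102%.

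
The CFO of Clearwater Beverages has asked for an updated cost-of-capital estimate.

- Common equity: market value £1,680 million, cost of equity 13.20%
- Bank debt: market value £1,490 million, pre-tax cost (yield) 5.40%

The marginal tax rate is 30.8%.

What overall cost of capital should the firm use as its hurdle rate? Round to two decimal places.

Total capital V = 1680 + 1490 = 3170.
Equity: weight = 1680/3170 = 0.5300; cost = 13.2%.
Bank debt: weight = 1490/3170 = 0.4700; after-tax cost = 5.4% × (1 − 30.8%) = 3.7368%.
WACC = 0.5300 × 13.2000% + 0.4700 × 3.7368% = 8.7520%.

8.75%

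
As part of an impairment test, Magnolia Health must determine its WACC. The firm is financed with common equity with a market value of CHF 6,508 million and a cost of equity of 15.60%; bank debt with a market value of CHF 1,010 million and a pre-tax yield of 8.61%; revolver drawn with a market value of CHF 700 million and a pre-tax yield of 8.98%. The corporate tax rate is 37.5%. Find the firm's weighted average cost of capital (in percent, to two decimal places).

13.49%

Total capital V = 6508 + 1010 + 700 = 8218.
Equity: weight = 6508/8218 = 0.7919; cost = 15.6%.
Bank debt: weight = 1010/8218 = 0.1229; after-tax cost = 8.61% × (1 − 37.5%) = 5.3812%.
Revolver drawn: weight = 700/8218 = 0.0852; after-tax cost = 8.98% × (1 − 37.5%) = 5.6125%.
WACC = 0.7919 × 15.6000% + 0.1229 × 5.3812% + 0.0852 × 5.6125% = 13.4934%.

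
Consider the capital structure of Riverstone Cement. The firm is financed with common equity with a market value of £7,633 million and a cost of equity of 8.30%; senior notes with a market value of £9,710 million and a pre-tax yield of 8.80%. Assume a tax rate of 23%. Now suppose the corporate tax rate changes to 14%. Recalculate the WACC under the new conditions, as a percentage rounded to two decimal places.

7.89%

After the change:
Total capital V = 7633 + 9710 = 17343.
Equity: weight = 7633/17343 = 0.4401; cost = 8.3%.
Senior notes: weight = 9710/17343 = 0.5599; after-tax cost = 8.8% × (1 − 14%) = 7.5680%.
WACC = 0.4401 × 8.3000% + 0.5599 × 7.5680% = 7.8902%.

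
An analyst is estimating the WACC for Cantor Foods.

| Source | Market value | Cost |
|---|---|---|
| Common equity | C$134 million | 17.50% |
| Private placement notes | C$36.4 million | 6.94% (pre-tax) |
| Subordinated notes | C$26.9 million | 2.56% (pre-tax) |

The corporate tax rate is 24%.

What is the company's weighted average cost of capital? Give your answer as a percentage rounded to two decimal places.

13.12%

Total capital V = 134 + 36.4 + 26.9 = 197.3.
Equity: weight = 134/197.3 = 0.6792; cost = 17.5%.
Private placement notes: weight = 36.4/197.3 = 0.1845; after-tax cost = 6.94% × (1 − 24%) = 5.2744%.
Subordinated notes: weight = 26.9/197.3 = 0.1363; after-tax cost = 2.56% × (1 − 24%) = 1.9456%.
WACC = 0.6792 × 17.5000% + 0.1845 × 5.2744% + 0.1363 × 1.9456% = 13.1238%.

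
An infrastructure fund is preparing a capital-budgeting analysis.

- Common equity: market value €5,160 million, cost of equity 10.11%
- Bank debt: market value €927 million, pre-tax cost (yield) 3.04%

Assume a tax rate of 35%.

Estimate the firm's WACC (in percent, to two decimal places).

8.87%

Total capital V = 5160 + 927 = 6087.
Equity: weight = 5160/6087 = 0.8477; cost = 10.11%.
Bank debt: weight = 927/6087 = 0.1523; after-tax cost = 3.04% × (1 − 35%) = 1.9760%.
WACC = 0.8477 × 10.1100% + 0.1523 × 1.9760% = 8.8713%.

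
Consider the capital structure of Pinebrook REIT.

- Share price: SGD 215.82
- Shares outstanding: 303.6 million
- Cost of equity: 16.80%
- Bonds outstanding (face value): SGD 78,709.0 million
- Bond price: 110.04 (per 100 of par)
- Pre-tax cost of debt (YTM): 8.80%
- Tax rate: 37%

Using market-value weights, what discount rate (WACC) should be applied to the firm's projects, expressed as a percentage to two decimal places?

10.39%

Market value of equity E = 215.82 × 303.6m = 65522.952m. Market value of debt D = 78709m × 110.04/100 = 86611.3836m.
Total capital V = 65522.952 + 86611.3836 = 152134.3356.
Equity: weight = 65522.952/152134.3356 = 0.4307; cost = 16.8%.
Bonds outstanding: weight = 86611.3836/152134.3356 = 0.5693; after-tax cost = 8.8% × (1 − 37%) = 5.5440%.
WACC = 0.4307 × 16.8000% + 0.5693 × 5.5440% = 10.3919%.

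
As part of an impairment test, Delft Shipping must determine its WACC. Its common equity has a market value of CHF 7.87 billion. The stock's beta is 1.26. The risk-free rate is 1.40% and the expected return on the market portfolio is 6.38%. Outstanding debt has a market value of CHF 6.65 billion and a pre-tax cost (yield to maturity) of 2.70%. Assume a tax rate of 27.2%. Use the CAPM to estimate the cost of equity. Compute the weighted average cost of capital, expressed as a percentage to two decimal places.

Market risk premium = 6.38% − 1.4% = 4.98%.
Cost of equity via CAPM: Re = 1.4% + 1.26 × 4.98% = 7.6748%.
Total capital V = 7.87 + 6.65 = 14.52.
Equity: weight = 7.87/14.52 = 0.5420; cost = 7.6748%.
Debt: weight = 6.65/14.52 = 0.4580; after-tax cost = 2.7% × (1 − 27.2%) = 1.9656%.
WACC = 0.5420 × 7.6748% + 0.4580 × 1.9656% = 5.0600%.

5.06%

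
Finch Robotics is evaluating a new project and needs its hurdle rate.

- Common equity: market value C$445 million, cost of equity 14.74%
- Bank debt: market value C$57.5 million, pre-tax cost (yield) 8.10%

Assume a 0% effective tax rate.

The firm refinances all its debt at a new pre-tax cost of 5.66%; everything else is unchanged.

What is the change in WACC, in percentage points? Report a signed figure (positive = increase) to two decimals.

-0.28 pp

Current WACC:
Total capital V = 445 + 57.5 = 502.5.
Equity: weight = 445/502.5 = 0.8856; cost = 14.74%.
Bank debt: weight = 57.5/502.5 = 0.1144; after-tax cost = 8.1% × (1 − 0%) = 8.1000%.
WACC = 0.8856 × 14.7400% + 0.1144 × 8.1000% = 13.9802%.
After the change:
Total capital V = 445 + 57.5 = 502.5.
Equity: weight = 445/502.5 = 0.8856; cost = 14.74%.
Bank debt: weight = 57.5/502.5 = 0.1144; after-tax cost = 5.66% × (1 − 0%) = 5.6600%.
WACC = 0.8856 × 14.7400% + 0.1144 × 5.6600% = 13.7010%.
Change in WACC = 13.7010% − 13.9802% = -0.2792 pp.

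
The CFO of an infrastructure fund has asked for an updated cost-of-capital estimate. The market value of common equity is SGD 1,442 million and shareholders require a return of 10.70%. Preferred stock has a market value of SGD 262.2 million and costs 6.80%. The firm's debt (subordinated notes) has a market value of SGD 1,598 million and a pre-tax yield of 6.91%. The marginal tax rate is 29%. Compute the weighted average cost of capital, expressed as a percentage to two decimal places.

Total capital V = 1442 + 262.2 + 1598 = 3302.2.
Equity: weight = 1442/3302.2 = 0.4367; cost = 10.7%.
Preferred: weight = 262.2/3302.2 = 0.0794; cost = 6.8%.
Subordinated notes: weight = 1598/3302.2 = 0.4839; after-tax cost = 6.91% × (1 − 29%) = 4.9061%.
WACC = 0.4367 × 10.7000% + 0.0794 × 6.8000% + 0.4839 × 4.9061% = 7.5866%.

7.59%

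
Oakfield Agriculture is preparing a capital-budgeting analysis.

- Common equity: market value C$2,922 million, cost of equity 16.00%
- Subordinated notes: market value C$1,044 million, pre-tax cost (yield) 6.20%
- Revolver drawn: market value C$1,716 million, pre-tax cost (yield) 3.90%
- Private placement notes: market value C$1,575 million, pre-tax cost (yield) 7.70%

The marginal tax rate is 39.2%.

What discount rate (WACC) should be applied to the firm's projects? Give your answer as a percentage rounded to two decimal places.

Total capital V = 2922 + 1044 + 1716 + 1575 = 7257.
Equity: weight = 2922/7257 = 0.4026; cost = 16%.
Subordinated notes: weight = 1044/7257 = 0.1439; after-tax cost = 6.2% × (1 − 39.2%) = 3.7696%.
Revolver drawn: weight = 1716/7257 = 0.2365; after-tax cost = 3.9% × (1 − 39.2%) = 2.3712%.
Private placement notes: weight = 1575/7257 = 0.2170; after-tax cost = 7.7% × (1 − 39.2%) = 4.6816%.
WACC = 0.4026 × 16.0000% + 0.1439 × 3.7696% + 0.2365 × 2.3712% + 0.2170 × 4.6816% = 8.5614%.

8.56%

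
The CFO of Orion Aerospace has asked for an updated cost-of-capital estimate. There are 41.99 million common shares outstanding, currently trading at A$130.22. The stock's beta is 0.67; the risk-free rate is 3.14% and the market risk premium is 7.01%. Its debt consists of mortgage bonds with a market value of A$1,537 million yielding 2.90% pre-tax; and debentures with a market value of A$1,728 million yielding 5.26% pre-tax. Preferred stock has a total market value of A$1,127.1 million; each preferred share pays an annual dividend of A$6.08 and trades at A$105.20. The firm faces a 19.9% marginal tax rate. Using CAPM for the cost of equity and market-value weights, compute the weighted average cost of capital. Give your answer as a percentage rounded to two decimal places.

Cost of equity via CAPM: Re = 3.14% + 0.67 × 7.01% = 7.8367%.
Cost of preferred: Rp = 6.08 / 105.2 = 5.7795%.
Market value of equity E = 130.22 × 41.99m = 5467.9378m.
Total capital V = 5467.9378 + 1127.1 + 1537 + 1728 = 9860.0378.
Equity: weight = 5467.9378/9860.0378 = 0.5546; cost = 7.8367%.
Preferred: weight = 1127.1/9860.0378 = 0.1143; cost = 5.7795%.
Mortgage bonds: weight = 1537/9860.0378 = 0.1559; after-tax cost = 2.9% × (1 − 19.9%) = 2.3229%.
Debentures: weight = 1728/9860.0378 = 0.1753; after-tax cost = 5.26% × (1 − 19.9%) = 4.2133%.
WACC = 0.5546 × 7.8367% + 0.1143 × 5.7795% + 0.1559 × 2.3229% + 0.1753 × 4.2133% = 6.1070%.

6.11%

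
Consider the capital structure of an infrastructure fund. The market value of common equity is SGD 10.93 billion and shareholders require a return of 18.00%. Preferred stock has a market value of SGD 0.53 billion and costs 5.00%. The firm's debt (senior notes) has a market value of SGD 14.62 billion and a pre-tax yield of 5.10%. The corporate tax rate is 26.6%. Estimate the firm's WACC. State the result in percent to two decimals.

Total capital V = 10.93 + 0.53 + 14.62 = 26.08.
Equity: weight = 10.93/26.08 = 0.4191; cost = 18%.
Preferred: weight = 0.53/26.08 = 0.0203; cost = 5%.
Senior notes: weight = 14.62/26.08 = 0.5606; after-tax cost = 5.1% × (1 − 26.6%) = 3.7434%.
WACC = 0.4191 × 18.0000% + 0.0203 × 5.0000% + 0.5606 × 3.7434% = 9.7438%.

9.74%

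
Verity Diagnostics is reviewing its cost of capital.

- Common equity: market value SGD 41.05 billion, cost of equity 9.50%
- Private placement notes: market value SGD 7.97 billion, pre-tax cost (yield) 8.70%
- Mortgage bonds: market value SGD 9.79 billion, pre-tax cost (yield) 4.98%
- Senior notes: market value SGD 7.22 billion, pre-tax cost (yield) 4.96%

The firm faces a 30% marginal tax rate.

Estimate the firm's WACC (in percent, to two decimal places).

7.54%

Total capital V = 41.05 + 7.97 + 9.79 + 7.22 = 66.03.
Equity: weight = 41.05/66.03 = 0.6217; cost = 9.5%.
Private placement notes: weight = 7.97/66.03 = 0.1207; after-tax cost = 8.7% × (1 − 30%) = 6.0900%.
Mortgage bonds: weight = 9.79/66.03 = 0.1483; after-tax cost = 4.98% × (1 − 30%) = 3.4860%.
Senior notes: weight = 7.22/66.03 = 0.1093; after-tax cost = 4.96% × (1 − 30%) = 3.4720%.
WACC = 0.6217 × 9.5000% + 0.1207 × 6.0900% + 0.1483 × 3.4860% + 0.1093 × 3.4720% = 7.5376%.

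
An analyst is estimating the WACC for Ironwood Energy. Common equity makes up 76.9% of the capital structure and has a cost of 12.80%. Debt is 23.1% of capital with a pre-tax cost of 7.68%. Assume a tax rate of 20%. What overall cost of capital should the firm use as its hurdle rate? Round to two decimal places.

After-tax cost of debt = 7.68% × (1 − 20%) = 6.1440%.
WACC = 0.769 × 12.8000% + 0.231 × 6.1440% = 11.2625%.

11.26%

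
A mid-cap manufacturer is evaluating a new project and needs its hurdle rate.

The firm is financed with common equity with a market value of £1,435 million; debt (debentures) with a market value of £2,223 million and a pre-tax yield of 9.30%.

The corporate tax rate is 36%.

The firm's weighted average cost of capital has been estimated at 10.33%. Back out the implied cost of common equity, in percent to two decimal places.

Total capital V = 1435 + 2223 = 3658.
Equity weight = 1435/3658 = 0.3923.
Debentures weight = 2223/3658 = 0.6077.
Debt contribution = 0.6077 × 9.3% × (1 − 36%) = 3.6171%.
Required equity contribution = 10.33% − 3.6171% = 6.7129%.
Re = 6.7129% / 0.3923 = 17.1121%.

17.11%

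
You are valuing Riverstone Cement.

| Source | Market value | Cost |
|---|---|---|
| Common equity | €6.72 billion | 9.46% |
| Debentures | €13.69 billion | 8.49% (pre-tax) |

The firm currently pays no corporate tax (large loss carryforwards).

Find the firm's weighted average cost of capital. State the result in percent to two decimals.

8.81%

Total capital V = 6.72 + 13.69 = 20.41.
Equity: weight = 6.72/20.41 = 0.3293; cost = 9.46%.
Debentures: weight = 13.69/20.41 = 0.6707; after-tax cost = 8.49% × (1 − 0%) = 8.4900%.
WACC = 0.3293 × 9.4600% + 0.6707 × 8.4900% = 8.8094%.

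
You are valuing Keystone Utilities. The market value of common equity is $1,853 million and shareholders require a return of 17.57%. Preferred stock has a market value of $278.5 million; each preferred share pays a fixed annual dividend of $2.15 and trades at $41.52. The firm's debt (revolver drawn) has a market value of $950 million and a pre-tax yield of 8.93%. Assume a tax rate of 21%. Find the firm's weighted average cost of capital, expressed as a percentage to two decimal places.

Cost of preferred: Rp = 2.15 / 41.52 = 5.1782%.
Total capital V = 1853 + 278.5 + 950 = 3081.5.
Equity: weight = 1853/3081.5 = 0.6013; cost = 17.57%.
Preferred: weight = 278.5/3081.5 = 0.0904; cost = 5.1782%.
Revolver drawn: weight = 950/3081.5 = 0.3083; after-tax cost = 8.93% × (1 − 21%) = 7.0547%.
WACC = 0.6013 × 17.5700% + 0.0904 × 5.1782% + 0.3083 × 7.0547% = 13.2083%.

13.21%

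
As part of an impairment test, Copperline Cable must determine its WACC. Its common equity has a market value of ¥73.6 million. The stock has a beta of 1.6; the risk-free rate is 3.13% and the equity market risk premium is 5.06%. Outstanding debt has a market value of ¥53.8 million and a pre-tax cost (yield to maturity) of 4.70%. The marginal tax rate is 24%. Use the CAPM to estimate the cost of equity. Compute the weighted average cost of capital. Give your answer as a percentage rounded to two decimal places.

Cost of equity via CAPM: Re = 3.13% + 1.6 × 5.06% = 11.2260%.
Total capital V = 73.6 + 53.8 = 127.4.
Equity: weight = 73.6/127.4 = 0.5777; cost = 11.226%.
Debt: weight = 53.8/127.4 = 0.4223; after-tax cost = 4.7% × (1 − 24%) = 3.5720%.
WACC = 0.5777 × 11.2260% + 0.4223 × 3.5720% = 7.9938%.

7.99%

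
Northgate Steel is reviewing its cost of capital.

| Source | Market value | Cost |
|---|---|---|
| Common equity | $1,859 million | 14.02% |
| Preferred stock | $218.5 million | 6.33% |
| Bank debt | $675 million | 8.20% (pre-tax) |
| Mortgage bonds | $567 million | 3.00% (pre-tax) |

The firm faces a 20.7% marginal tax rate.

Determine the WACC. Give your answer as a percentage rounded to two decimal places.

Total capital V = 1859 + 218.5 + 675 + 567 = 3319.5.
Equity: weight = 1859/3319.5 = 0.5600; cost = 14.02%.
Preferred: weight = 218.5/3319.5 = 0.0658; cost = 6.33%.
Bank debt: weight = 675/3319.5 = 0.2033; after-tax cost = 8.2% × (1 − 20.7%) = 6.5026%.
Mortgage bonds: weight = 567/3319.5 = 0.1708; after-tax cost = 3% × (1 − 20.7%) = 2.3790%.
WACC = 0.5600 × 14.0200% + 0.0658 × 6.3300% + 0.2033 × 6.5026% + 0.1708 × 2.3790% = 9.9968%.

10.00%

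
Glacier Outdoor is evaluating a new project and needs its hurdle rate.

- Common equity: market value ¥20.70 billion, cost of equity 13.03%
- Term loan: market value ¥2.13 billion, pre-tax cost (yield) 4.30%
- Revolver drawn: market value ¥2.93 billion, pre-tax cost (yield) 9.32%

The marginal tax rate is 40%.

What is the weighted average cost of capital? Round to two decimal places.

11.32%

Total capital V = 20.7 + 2.13 + 2.93 = 25.76.
Equity: weight = 20.7/25.76 = 0.8036; cost = 13.03%.
Term loan: weight = 2.13/25.76 = 0.0827; after-tax cost = 4.3% × (1 − 40%) = 2.5800%.
Revolver drawn: weight = 2.93/25.76 = 0.1137; after-tax cost = 9.32% × (1 − 40%) = 5.5920%.
WACC = 0.8036 × 13.0300% + 0.0827 × 2.5800% + 0.1137 × 5.5920% = 11.3199%.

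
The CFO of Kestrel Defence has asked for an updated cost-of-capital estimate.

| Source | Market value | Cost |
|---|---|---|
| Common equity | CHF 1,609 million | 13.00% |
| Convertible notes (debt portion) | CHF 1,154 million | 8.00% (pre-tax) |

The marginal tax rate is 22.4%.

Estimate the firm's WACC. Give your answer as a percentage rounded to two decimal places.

10.16%

Total capital V = 1609 + 1154 = 2763.
Equity: weight = 1609/2763 = 0.5823; cost = 13%.
Convertible notes (debt portion): weight = 1154/2763 = 0.4177; after-tax cost = 8% × (1 − 22.4%) = 6.2080%.
WACC = 0.5823 × 13.0000% + 0.4177 × 6.2080% = 10.1632%.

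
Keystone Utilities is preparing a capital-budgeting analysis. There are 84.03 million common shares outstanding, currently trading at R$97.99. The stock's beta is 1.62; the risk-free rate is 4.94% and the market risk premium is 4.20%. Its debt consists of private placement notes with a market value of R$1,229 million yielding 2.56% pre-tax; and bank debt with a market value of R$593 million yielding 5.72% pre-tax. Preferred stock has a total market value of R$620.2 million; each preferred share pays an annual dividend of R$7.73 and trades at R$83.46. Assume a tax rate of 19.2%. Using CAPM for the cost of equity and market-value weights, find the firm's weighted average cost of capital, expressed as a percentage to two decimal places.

Cost of equity via CAPM: Re = 4.94% + 1.62 × 4.2% = 11.7440%.
Cost of preferred: Rp = 7.73 / 83.46 = 9.2619%.
Market value of equity E = 97.99 × 84.03m = 8234.0997m.
Total capital V = 8234.0997 + 620.2 + 1229 + 593 = 10676.2997.
Equity: weight = 8234.0997/10676.2997 = 0.7713; cost = 11.744%.
Preferred: weight = 620.2/10676.2997 = 0.0581; cost = 9.2619%.
Private placement notes: weight = 1229/10676.2997 = 0.1151; after-tax cost = 2.56% × (1 − 19.2%) = 2.0685%.
Bank debt: weight = 593/10676.2997 = 0.0555; after-tax cost = 5.72% × (1 − 19.2%) = 4.6218%.
WACC = 0.7713 × 11.7440% + 0.0581 × 9.2619% + 0.1151 × 2.0685% + 0.0555 × 4.6218% = 10.0904%.

10.09%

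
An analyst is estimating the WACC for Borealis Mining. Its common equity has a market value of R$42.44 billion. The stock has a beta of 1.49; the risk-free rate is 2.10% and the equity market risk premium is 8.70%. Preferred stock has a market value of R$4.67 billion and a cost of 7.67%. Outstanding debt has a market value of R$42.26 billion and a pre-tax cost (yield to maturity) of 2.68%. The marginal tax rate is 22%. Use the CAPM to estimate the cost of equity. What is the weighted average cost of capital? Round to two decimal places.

8.54%

Cost of equity via CAPM: Re = 2.1% + 1.49 × 8.7% = 15.0630%.
Total capital V = 42.44 + 4.67 + 42.26 = 89.37.
Equity: weight = 42.44/89.37 = 0.4749; cost = 15.063%.
Preferred: weight = 4.67/89.37 = 0.0523; cost = 7.67%.
Debt: weight = 42.26/89.37 = 0.4729; after-tax cost = 2.68% × (1 − 22%) = 2.0904%.
WACC = 0.4749 × 15.0630% + 0.0523 × 7.6700% + 0.4729 × 2.0904% = 8.5424%.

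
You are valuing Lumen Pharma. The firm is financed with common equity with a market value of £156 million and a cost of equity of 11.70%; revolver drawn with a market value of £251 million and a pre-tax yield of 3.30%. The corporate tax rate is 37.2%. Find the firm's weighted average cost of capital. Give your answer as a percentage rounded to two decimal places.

Total capital V = 156 + 251 = 407.
Equity: weight = 156/407 = 0.3833; cost = 11.7%.
Revolver drawn: weight = 251/407 = 0.6167; after-tax cost = 3.3% × (1 − 37.2%) = 2.0724%.
WACC = 0.3833 × 11.7000% + 0.6167 × 2.0724% = 5.7626%.

5.76%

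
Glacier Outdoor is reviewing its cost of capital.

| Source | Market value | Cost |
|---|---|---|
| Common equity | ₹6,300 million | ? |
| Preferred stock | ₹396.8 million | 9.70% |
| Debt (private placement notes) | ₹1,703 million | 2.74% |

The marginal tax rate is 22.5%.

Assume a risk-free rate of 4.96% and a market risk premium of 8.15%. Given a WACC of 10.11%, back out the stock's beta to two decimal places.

Total capital V = 6300 + 396.8 + 1703 = 8399.8.
Equity weight = 6300/8399.8 = 0.7500.
Preferred weight = 396.8/8399.8 = 0.0472.
Private placement notes weight = 1703/8399.8 = 0.2027.
Debt contribution = 0.2027 × 2.74% × (1 − 22.5%) = 0.4305%.
Preferred contribution = 0.0472 × 9.7% = 0.4582%.
Required equity contribution = 10.11% − 0.8887% = 9.2213%  ⇒  Re = 12.2947%.
CAPM: 12.2947% = 4.96% + β × 8.15%  ⇒  β = 0.9000.

0.90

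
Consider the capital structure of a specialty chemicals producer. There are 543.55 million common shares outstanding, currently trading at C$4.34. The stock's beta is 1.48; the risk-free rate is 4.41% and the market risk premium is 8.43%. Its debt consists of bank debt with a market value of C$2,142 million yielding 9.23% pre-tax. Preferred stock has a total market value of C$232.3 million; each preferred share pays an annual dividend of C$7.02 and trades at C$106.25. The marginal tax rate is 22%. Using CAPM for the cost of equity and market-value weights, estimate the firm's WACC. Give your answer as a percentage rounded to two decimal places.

12.00%

Cost of equity via CAPM: Re = 4.41% + 1.48 × 8.43% = 16.8864%.
Cost of preferred: Rp = 7.02 / 106.25 = 6.6071%.
Market value of equity E = 4.34 × 543.55m = 2359.007m.
Total capital V = 2359.007 + 232.3 + 2142 = 4733.307.
Equity: weight = 2359.007/4733.307 = 0.4984; cost = 16.8864%.
Preferred: weight = 232.3/4733.307 = 0.0491; cost = 6.6071%.
Bank debt: weight = 2142/4733.307 = 0.4525; after-tax cost = 9.23% × (1 − 22%) = 7.1994%.
WACC = 0.4984 × 16.8864% + 0.0491 × 6.6071% + 0.4525 × 7.1994% = 11.9982%.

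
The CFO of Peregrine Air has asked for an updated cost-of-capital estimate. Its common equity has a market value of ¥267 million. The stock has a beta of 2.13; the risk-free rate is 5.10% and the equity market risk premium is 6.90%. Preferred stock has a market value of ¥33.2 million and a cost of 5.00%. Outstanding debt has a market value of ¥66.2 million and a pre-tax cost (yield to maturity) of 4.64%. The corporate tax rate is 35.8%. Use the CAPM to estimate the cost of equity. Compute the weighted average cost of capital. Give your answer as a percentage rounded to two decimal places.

15.42%

Cost of equity via CAPM: Re = 5.1% + 2.13 × 6.9% = 19.7970%.
Total capital V = 267 + 33.2 + 66.2 = 366.4.
Equity: weight = 267/366.4 = 0.7287; cost = 19.797%.
Preferred: weight = 33.2/366.4 = 0.0906; cost = 5%.
Debt: weight = 66.2/366.4 = 0.1807; after-tax cost = 4.64% × (1 − 35.8%) = 2.9789%.
WACC = 0.7287 × 19.7970% + 0.0906 × 5.0000% + 0.1807 × 2.9789% = 15.4176%.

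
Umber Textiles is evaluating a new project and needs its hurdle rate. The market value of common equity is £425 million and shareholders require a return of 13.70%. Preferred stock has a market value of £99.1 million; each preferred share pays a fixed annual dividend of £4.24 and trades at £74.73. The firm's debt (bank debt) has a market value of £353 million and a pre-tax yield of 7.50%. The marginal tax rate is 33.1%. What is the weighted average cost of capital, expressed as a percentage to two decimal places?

9.30%

Cost of preferred: Rp = 4.24 / 74.73 = 5.6738%.
Total capital V = 425 + 99.1 + 353 = 877.1.
Equity: weight = 425/877.1 = 0.4846; cost = 13.7%.
Preferred: weight = 99.1/877.1 = 0.1130; cost = 5.6738%.
Bank debt: weight = 353/877.1 = 0.4025; after-tax cost = 7.5% × (1 − 33.1%) = 5.0175%.
WACC = 0.4846 × 13.7000% + 0.1130 × 5.6738% + 0.4025 × 5.0175% = 9.2988%.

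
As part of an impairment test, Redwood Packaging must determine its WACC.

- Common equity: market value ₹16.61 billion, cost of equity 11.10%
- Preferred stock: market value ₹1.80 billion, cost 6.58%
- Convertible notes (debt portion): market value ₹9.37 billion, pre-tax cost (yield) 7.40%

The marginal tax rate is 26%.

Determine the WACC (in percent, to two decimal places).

8.91%

Total capital V = 16.61 + 1.8 + 9.37 = 27.78.
Equity: weight = 16.61/27.78 = 0.5979; cost = 11.1%.
Preferred: weight = 1.8/27.78 = 0.0648; cost = 6.58%.
Convertible notes (debt portion): weight = 9.37/27.78 = 0.3373; after-tax cost = 7.4% × (1 − 26%) = 5.4760%.
WACC = 0.5979 × 11.1000% + 0.0648 × 6.5800% + 0.3373 × 5.4760% = 8.9102%.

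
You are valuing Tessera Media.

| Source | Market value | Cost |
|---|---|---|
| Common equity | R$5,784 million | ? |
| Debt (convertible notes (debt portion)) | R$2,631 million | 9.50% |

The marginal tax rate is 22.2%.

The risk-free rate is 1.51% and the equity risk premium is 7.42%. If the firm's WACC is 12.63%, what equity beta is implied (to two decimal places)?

1.82

Total capital V = 5784 + 2631 = 8415.
Equity weight = 5784/8415 = 0.6873.
Convertible notes (debt portion) weight = 2631/8415 = 0.3127.
Debt contribution = 0.3127 × 9.5% × (1 − 22.2%) = 2.3108%.
Required equity contribution = 12.63% − 2.3108% = 10.3192%  ⇒  Re = 15.0131%.
CAPM: 15.0131% = 1.51% + β × 7.42%  ⇒  β = 1.8198.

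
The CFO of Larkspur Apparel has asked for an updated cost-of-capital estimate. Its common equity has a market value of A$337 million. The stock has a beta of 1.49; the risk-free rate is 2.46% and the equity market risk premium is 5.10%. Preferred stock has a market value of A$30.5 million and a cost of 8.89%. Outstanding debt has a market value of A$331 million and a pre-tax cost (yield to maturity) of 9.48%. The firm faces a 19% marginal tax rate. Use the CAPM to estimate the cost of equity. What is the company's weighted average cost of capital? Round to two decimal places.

Cost of equity via CAPM: Re = 2.46% + 1.49 × 5.1% = 10.0590%.
Total capital V = 337 + 30.5 + 331 = 698.5.
Equity: weight = 337/698.5 = 0.4825; cost = 10.059%.
Preferred: weight = 30.5/698.5 = 0.0437; cost = 8.89%.
Debt: weight = 331/698.5 = 0.4739; after-tax cost = 9.48% × (1 − 19%) = 7.6788%.
WACC = 0.4825 × 10.0590% + 0.0437 × 8.8900% + 0.4739 × 7.6788% = 8.8800%.

8.88%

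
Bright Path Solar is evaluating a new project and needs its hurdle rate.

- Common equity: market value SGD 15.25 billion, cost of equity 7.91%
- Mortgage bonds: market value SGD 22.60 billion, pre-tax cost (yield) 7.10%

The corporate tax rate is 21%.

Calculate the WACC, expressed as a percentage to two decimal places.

Total capital V = 15.25 + 22.6 = 37.85.
Equity: weight = 15.25/37.85 = 0.4029; cost = 7.91%.
Mortgage bonds: weight = 22.6/37.85 = 0.5971; after-tax cost = 7.1% × (1 − 21%) = 5.6090%.
WACC = 0.4029 × 7.9100% + 0.5971 × 5.6090% = 6.5361%.

6.54%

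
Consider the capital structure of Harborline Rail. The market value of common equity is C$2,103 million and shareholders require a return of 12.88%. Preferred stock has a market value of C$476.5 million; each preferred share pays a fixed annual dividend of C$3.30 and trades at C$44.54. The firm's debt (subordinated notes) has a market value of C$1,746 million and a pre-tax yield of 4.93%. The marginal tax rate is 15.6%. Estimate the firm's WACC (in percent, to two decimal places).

8.76%

Cost of preferred: Rp = 3.3 / 44.54 = 7.4091%.
Total capital V = 2103 + 476.5 + 1746 = 4325.5.
Equity: weight = 2103/4325.5 = 0.4862; cost = 12.88%.
Preferred: weight = 476.5/4325.5 = 0.1102; cost = 7.4091%.
Subordinated notes: weight = 1746/4325.5 = 0.4037; after-tax cost = 4.93% × (1 − 15.6%) = 4.1609%.
WACC = 0.4862 × 12.8800% + 0.1102 × 7.4091% + 0.4037 × 4.1609% = 8.7578%.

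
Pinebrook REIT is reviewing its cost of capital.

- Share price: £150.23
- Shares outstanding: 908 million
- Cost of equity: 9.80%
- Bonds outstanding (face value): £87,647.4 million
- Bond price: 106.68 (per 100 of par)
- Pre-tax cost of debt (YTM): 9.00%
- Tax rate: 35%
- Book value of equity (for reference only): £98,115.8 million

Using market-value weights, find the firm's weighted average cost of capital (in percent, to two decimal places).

8.19%

Market value of equity E = 150.23 × 908m = 136408.84m. Market value of debt D = 87647.4m × 106.68/100 = 93502.24632m.
Total capital V = 136408.84 + 93502.24632 = 229911.08632.
Equity: weight = 136408.84/229911.08632 = 0.5933; cost = 9.8%.
Bonds outstanding: weight = 93502.24632/229911.08632 = 0.4067; after-tax cost = 9% × (1 − 35%) = 5.8500%.
WACC = 0.5933 × 9.8000% + 0.4067 × 5.8500% = 8.1936%.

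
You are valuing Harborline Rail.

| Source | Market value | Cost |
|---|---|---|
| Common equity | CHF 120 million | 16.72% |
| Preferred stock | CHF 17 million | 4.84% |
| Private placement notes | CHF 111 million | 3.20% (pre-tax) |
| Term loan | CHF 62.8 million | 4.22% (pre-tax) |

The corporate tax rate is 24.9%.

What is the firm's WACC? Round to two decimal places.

Total capital V = 120 + 17 + 111 + 62.8 = 310.8.
Equity: weight = 120/310.8 = 0.3861; cost = 16.72%.
Preferred: weight = 17/310.8 = 0.0547; cost = 4.84%.
Private placement notes: weight = 111/310.8 = 0.3571; after-tax cost = 3.2% × (1 − 24.9%) = 2.4032%.
Term loan: weight = 62.8/310.8 = 0.2021; after-tax cost = 4.22% × (1 − 24.9%) = 3.1692%.
WACC = 0.3861 × 16.7200% + 0.0547 × 4.8400% + 0.3571 × 2.4032% + 0.2021 × 3.1692% = 8.2190%.

8.22%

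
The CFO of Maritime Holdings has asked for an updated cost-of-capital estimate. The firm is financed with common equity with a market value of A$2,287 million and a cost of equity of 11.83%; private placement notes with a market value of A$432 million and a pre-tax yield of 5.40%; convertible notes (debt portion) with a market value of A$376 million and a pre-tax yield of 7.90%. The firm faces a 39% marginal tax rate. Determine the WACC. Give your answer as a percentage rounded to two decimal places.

Total capital V = 2287 + 432 + 376 = 3095.
Equity: weight = 2287/3095 = 0.7389; cost = 11.83%.
Private placement notes: weight = 432/3095 = 0.1396; after-tax cost = 5.4% × (1 − 39%) = 3.2940%.
Convertible notes (debt portion): weight = 376/3095 = 0.1215; after-tax cost = 7.9% × (1 − 39%) = 4.8190%.
WACC = 0.7389 × 11.8300% + 0.1396 × 3.2940% + 0.1215 × 4.8190% = 9.7868%.

9.79%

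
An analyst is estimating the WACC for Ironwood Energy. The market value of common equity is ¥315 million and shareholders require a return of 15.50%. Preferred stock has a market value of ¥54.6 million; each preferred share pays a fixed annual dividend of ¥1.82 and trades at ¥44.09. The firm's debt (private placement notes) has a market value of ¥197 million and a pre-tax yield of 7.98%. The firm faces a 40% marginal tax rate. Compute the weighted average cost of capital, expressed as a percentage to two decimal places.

10.68%

Cost of preferred: Rp = 1.82 / 44.09 = 4.1279%.
Total capital V = 315 + 54.6 + 197 = 566.6.
Equity: weight = 315/566.6 = 0.5559; cost = 15.5%.
Preferred: weight = 54.6/566.6 = 0.0964; cost = 4.1279%.
Private placement notes: weight = 197/566.6 = 0.3477; after-tax cost = 7.98% × (1 − 40%) = 4.7880%.
WACC = 0.5559 × 15.5000% + 0.0964 × 4.1279% + 0.3477 × 4.7880% = 10.6797%.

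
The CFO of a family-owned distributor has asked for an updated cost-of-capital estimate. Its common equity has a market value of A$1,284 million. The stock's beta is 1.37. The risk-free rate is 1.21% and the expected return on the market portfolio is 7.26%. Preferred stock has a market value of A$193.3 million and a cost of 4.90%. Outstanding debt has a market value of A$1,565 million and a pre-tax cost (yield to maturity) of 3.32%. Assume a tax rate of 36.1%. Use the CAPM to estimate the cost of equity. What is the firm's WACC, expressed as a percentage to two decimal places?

Market risk premium = 7.26% − 1.21% = 6.05%.
Cost of equity via CAPM: Re = 1.21% + 1.37 × 6.05% = 9.4985%.
Total capital V = 1284 + 193.3 + 1565 = 3042.3.
Equity: weight = 1284/3042.3 = 0.4220; cost = 9.4985%.
Preferred: weight = 193.3/3042.3 = 0.0635; cost = 4.9%.
Debt: weight = 1565/3042.3 = 0.5144; after-tax cost = 3.32% × (1 − 36.1%) = 2.1215%.
WACC = 0.4220 × 9.4985% + 0.0635 × 4.9000% + 0.5144 × 2.1215% = 5.4115%.

5.41%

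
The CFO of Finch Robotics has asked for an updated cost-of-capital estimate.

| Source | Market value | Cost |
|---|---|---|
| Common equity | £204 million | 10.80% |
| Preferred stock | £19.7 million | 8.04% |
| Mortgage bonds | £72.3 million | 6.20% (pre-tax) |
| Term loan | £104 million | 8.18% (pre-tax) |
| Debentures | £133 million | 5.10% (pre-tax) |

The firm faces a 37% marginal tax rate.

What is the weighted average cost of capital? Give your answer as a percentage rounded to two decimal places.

6.77%

Total capital V = 204 + 19.7 + 72.3 + 104 + 133 = 533.
Equity: weight = 204/533 = 0.3827; cost = 10.8%.
Preferred: weight = 19.7/533 = 0.0370; cost = 8.04%.
Mortgage bonds: weight = 72.3/533 = 0.1356; after-tax cost = 6.2% × (1 − 37%) = 3.9060%.
Term loan: weight = 104/533 = 0.1951; after-tax cost = 8.18% × (1 − 37%) = 5.1534%.
Debentures: weight = 133/533 = 0.2495; after-tax cost = 5.1% × (1 − 37%) = 3.2130%.
WACC = 0.3827 × 10.8000% + 0.0370 × 8.0400% + 0.1356 × 3.9060% + 0.1951 × 5.1534% + 0.2495 × 3.2130% = 6.7679%.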